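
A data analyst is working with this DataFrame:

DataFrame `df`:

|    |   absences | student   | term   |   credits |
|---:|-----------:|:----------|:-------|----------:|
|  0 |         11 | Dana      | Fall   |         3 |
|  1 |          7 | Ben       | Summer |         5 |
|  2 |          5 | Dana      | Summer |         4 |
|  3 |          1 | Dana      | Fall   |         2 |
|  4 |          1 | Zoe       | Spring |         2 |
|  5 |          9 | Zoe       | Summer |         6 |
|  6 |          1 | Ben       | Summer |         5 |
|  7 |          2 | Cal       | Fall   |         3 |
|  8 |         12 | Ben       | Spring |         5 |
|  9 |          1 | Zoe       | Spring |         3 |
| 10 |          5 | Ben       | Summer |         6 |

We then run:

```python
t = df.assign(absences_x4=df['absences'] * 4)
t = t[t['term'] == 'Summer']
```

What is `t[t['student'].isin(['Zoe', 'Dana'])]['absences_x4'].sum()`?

56

add column absences_x4 = df['absences'] * 4:
    absences student    term  credits  absences_x4
0         11    Dana    Fall        3           44
1          7     Ben  Summer        5           28
2          5    Dana  Summer        4           20
3          1    Dana    Fall        2            4
4          1     Zoe  Spring        2            4
5          9     Zoe  Summer        6           36
6          1     Ben  Summer        5            4
7          2     Cal    Fall        3            8
8         12     Ben  Spring        5           48
9          1     Zoe  Spring        3            4
10         5     Ben  Summer        6           20
filter rows where term == 'Summer':
    absences student    term  credits  absences_x4
1          7     Ben  Summer        5           28
2          5    Dana  Summer        4           20
5          9     Zoe  Summer        6           36
6          1     Ben  Summer        5            4
10         5     Ben  Summer        6           20
filter rows where student in ['Zoe', 'Dana']:
   absences student    term  credits  absences_x4
2         5    Dana  Summer        4           20
5         9     Zoe  Summer        6           36
Then the sum of column 'absences_x4': 56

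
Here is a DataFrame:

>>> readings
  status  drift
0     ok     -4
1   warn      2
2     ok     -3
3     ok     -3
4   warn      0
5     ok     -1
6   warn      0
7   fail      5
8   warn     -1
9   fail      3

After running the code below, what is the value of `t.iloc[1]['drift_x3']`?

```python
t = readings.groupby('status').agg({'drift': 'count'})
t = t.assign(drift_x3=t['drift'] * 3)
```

12

group by status, count of drift:
        drift
status       
fail        2
ok          4
warn        4
add column drift_x3 = t['drift'] * 3:
        drift  drift_x3
status                 
fail        2         6
ok          4        12
warn        4        12
Reading off the value at position 1, column 'drift_x3', we get 12.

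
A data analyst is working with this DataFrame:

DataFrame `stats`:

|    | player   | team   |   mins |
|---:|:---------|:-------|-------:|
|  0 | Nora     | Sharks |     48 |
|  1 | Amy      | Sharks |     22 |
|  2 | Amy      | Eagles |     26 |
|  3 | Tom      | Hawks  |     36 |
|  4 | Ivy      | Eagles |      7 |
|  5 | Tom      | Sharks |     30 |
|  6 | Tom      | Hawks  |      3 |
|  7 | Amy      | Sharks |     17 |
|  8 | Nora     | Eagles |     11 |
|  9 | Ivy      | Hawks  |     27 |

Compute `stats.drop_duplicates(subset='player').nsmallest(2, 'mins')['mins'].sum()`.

29

drop duplicate player (keep=first):
  player    team  mins
0   Nora  Sharks    48
1    Amy  Sharks    22
3    Tom   Hawks    36
4    Ivy  Eagles     7
take 2 rows with smallest mins:
  player    team  mins
4    Ivy  Eagles     7
1    Amy  Sharks    22
Reading off the sum of column 'mins', we get 29.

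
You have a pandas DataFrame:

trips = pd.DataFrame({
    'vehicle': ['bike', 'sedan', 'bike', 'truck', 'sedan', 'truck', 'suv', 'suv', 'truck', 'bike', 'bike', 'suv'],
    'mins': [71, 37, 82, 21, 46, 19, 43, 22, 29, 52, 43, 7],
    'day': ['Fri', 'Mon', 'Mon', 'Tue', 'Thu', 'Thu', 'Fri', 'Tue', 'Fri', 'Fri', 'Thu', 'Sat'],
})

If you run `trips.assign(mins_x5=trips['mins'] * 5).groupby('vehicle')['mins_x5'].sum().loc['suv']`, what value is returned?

add column mins_x5 = trips['mins'] * 5:
   vehicle  mins  day  mins_x5
0     bike    71  Fri      355
1    sedan    37  Mon      185
2     bike    82  Mon      410
3    truck    21  Tue      105
4    sedan    46  Thu      230
5    truck    19  Thu       95
6      suv    43  Fri      215
7      suv    22  Tue      110
8    truck    29  Fri      145
9     bike    52  Fri      260
10    bike    43  Thu      215
11     suv     7  Sat       35
group by vehicle, sum of mins_x5:
vehicle
bike     1240
sedan     415
suv       360
truck     345
Name: mins_x5, dtype: int64
The value at index 'suv' is 360.

360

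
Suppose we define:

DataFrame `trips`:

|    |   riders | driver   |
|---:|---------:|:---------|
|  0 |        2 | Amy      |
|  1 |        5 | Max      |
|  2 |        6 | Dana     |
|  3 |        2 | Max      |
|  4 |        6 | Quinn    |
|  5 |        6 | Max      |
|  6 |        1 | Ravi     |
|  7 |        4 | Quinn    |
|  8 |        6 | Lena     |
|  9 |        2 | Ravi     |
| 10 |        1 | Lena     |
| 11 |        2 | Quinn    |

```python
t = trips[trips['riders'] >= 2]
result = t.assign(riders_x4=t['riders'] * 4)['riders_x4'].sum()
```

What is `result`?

filter rows where riders >= 2:
    riders driver
0        2    Amy
1        5    Max
2        6   Dana
3        2    Max
4        6  Quinn
5        6    Max
7        4  Quinn
8        6   Lena
9        2   Ravi
11       2  Quinn
add column riders_x4 = t['riders'] * 4:
    riders driver  riders_x4
0        2    Amy          8
1        5    Max         20
2        6   Dana         24
3        2    Max          8
4        6  Quinn         24
5        6    Max         24
7        4  Quinn         16
8        6   Lena         24
9        2   Ravi          8
11       2  Quinn          8
Hence 164.

164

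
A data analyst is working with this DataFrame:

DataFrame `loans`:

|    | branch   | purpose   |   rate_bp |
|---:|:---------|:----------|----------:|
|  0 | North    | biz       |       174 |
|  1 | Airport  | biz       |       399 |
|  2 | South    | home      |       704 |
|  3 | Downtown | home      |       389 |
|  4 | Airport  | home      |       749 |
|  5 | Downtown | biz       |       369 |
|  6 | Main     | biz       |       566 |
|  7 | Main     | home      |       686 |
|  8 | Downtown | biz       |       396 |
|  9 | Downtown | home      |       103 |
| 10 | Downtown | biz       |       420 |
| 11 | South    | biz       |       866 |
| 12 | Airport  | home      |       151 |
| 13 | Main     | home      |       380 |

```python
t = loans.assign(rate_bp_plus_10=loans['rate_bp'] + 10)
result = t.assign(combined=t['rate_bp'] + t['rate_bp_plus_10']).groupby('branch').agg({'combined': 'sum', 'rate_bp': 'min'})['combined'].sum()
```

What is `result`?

add column rate_bp_plus_10 = loans['rate_bp'] + 10:
      branch purpose  rate_bp  rate_bp_plus_10
0      North     biz      174              184
1    Airport     biz      399              409
2      South    home      704              714
3   Downtown    home      389              399
4    Airport    home      749              759
5   Downtown     biz      369              379
6       Main     biz      566              576
7       Main    home      686              696
8   Downtown     biz      396              406
9   Downtown    home      103              113
10  Downtown     biz      420              430
11     South     biz      866              876
12   Airport    home      151              161
13      Main    home      380              390
add column combined = t['rate_bp'] + t['rate_bp_plus_10']:
      branch purpose  rate_bp  rate_bp_plus_10  combined
0      North     biz      174              184       358
1    Airport     biz      399              409       808
2      South    home      704              714      1418
3   Downtown    home      389              399       788
4    Airport    home      749              759      1508
5   Downtown     biz      369              379       748
6       Main     biz      566              576      1142
7       Main    home      686              696      1382
8   Downtown     biz      396              406       802
9   Downtown    home      103              113       216
10  Downtown     biz      420              430       850
11     South     biz      866              876      1742
12   Airport    home      151              161       312
13      Main    home      380              390       770
group by branch: sum(combined), min(rate_bp):
          combined  rate_bp
branch                     
Airport       2628      151
Downtown      3404      103
Main          3294      380
North          358      174
South         3160      704

12844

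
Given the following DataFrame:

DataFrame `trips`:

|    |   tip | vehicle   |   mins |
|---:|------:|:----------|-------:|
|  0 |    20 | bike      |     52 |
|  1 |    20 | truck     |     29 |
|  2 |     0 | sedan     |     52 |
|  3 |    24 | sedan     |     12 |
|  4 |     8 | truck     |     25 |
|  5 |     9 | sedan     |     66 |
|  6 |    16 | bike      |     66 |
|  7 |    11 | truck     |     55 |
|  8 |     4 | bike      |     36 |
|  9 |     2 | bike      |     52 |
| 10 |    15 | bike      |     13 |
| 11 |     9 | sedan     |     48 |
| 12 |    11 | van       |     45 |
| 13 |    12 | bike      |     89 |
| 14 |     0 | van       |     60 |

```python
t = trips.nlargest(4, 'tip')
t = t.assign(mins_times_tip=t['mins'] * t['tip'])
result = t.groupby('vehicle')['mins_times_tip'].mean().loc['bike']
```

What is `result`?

take 4 rows with largest tip:
   tip vehicle  mins
3   24   sedan    12
0   20    bike    52
1   20   truck    29
6   16    bike    66
add column mins_times_tip = t['mins'] * t['tip']:
   tip vehicle  mins  mins_times_tip
3   24   sedan    12             288
0   20    bike    52            1040
1   20   truck    29             580
6   16    bike    66            1056
group by vehicle, mean of mins_times_tip:
vehicle
bike     1048.0
sedan     288.0
truck     580.0
Name: mins_times_tip, dtype: float64
Reading off the value at index 'bike', we get 1048.0.

1048.0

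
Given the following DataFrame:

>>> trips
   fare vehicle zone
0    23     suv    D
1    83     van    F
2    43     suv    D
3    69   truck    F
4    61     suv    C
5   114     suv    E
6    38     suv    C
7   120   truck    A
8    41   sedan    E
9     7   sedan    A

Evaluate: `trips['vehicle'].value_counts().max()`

value_counts of vehicle:
vehicle
suv      5
truck    2
sedan    2
van      1
Name: count, dtype: int64
max of the resulting series → 5

5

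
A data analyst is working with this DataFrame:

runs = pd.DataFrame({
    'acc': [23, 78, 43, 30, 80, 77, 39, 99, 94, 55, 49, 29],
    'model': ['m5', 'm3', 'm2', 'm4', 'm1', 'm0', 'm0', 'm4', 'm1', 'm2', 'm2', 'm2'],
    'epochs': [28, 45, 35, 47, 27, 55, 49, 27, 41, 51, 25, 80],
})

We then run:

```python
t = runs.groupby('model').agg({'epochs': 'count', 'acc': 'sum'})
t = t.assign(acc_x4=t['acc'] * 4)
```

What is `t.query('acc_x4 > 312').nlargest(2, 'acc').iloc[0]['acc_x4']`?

704

group by model: count(epochs), sum(acc):
       epochs  acc
model             
m0          2  116
m1          2  174
m2          4  176
m3          1   78
m4          2  129
m5          1   23
add column acc_x4 = t['acc'] * 4:
       epochs  acc  acc_x4
model                     
m0          2  116     464
m1          2  174     696
m2          4  176     704
m3          1   78     312
m4          2  129     516
m5          1   23      92
filter rows where acc_x4 > 312:
       epochs  acc  acc_x4
model                     
m0          2  116     464
m1          2  174     696
m2          4  176     704
m4          2  129     516
take 2 rows with largest acc:
       epochs  acc  acc_x4
model                     
m2          4  176     704
m1          2  174     696
Then the value at position 0, column 'acc_x4': 704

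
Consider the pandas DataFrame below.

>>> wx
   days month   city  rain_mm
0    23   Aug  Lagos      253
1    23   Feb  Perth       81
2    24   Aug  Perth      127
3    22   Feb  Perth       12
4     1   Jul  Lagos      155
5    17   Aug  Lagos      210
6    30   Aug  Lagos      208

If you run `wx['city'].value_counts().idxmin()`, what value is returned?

value_counts of city:
city
Lagos    4
Perth    3
Name: count, dtype: int64
label with the smallest value → Perth

Perth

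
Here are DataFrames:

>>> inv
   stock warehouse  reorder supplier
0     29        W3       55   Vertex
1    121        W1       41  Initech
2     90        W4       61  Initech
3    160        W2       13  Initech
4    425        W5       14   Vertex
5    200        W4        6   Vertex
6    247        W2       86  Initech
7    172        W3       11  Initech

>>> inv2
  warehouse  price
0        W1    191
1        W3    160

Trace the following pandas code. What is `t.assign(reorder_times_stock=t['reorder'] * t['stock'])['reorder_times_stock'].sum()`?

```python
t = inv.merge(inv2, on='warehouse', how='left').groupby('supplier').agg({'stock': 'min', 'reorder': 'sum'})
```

21255

merge on 'warehouse' (how='left') → 8 rows:
   stock warehouse  reorder supplier  price
0     29        W3       55   Vertex  160.0
1    121        W1       41  Initech  191.0
2     90        W4       61  Initech    NaN
3    160        W2       13  Initech    NaN
4    425        W5       14   Vertex    NaN
5    200        W4        6   Vertex    NaN
6    247        W2       86  Initech    NaN
7    172        W3       11  Initech  160.0
group by supplier: min(stock), sum(reorder):
          stock  reorder
supplier                
Initech      90      212
Vertex       29       75
add column reorder_times_stock = t['reorder'] * t['stock']:
          stock  reorder  reorder_times_stock
supplier                                     
Initech      90      212                19080
Vertex       29       75                 2175
Hence 21255.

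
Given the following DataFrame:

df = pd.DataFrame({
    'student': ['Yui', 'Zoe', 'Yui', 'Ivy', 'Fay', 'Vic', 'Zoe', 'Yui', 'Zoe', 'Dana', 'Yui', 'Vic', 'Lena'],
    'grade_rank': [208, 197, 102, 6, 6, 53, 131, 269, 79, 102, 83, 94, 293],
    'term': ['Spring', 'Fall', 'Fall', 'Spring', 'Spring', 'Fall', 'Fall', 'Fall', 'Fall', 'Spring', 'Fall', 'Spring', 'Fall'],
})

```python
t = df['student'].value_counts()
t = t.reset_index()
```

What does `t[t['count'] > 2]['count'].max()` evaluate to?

4

value_counts of student:
student
Yui     4
Zoe     3
Vic     2
Ivy     1
Fay     1
Dana    1
Lena    1
Name: count, dtype: int64
reset_index():
  student  count
0     Yui      4
1     Zoe      3
2     Vic      2
3     Ivy      1
4     Fay      1
5    Dana      1
6    Lena      1
filter rows where count > 2:
  student  count
0     Yui      4
1     Zoe      3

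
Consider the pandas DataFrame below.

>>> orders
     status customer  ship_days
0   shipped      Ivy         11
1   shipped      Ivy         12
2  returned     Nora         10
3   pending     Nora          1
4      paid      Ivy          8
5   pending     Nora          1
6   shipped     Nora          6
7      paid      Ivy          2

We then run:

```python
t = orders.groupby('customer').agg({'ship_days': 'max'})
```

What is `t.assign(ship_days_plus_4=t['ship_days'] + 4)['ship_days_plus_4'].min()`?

group by customer, max of ship_days:
          ship_days
customer           
Ivy              12
Nora             10
add column ship_days_plus_4 = t['ship_days'] + 4:
          ship_days  ship_days_plus_4
customer                             
Ivy              12                16
Nora             10                14

14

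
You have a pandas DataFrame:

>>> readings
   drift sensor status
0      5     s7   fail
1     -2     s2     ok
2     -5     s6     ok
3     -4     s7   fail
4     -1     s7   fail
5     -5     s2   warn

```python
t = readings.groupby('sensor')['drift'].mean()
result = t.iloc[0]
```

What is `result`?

group by sensor, mean of drift:
sensor
s2   -3.5
s6   -5.0
s7    0.0
Name: drift, dtype: float64
Hence -3.5.

-3.5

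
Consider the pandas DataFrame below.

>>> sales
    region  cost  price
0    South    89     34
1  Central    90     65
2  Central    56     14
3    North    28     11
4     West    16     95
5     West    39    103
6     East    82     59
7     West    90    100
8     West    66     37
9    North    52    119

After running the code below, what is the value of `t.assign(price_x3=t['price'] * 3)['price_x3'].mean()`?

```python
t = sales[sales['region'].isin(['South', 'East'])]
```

filter rows where region in ['South', 'East']:
  region  cost  price
0  South    89     34
6   East    82     59
add column price_x3 = t['price'] * 3:
  region  cost  price  price_x3
0  South    89     34       102
6   East    82     59       177
So mean() = 139.5.

139.5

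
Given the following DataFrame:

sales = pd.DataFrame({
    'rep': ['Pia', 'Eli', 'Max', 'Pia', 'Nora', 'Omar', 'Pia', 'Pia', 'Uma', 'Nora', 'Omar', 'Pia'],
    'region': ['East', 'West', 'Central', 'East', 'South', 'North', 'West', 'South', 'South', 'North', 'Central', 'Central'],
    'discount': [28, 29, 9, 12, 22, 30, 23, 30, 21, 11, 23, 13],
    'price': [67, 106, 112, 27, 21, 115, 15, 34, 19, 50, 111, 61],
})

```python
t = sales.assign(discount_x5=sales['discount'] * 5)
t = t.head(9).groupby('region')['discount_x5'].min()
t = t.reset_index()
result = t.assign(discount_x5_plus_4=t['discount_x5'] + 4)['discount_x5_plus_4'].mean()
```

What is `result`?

99.0

add column discount_x5 = sales['discount'] * 5:
     rep   region  discount  price  discount_x5
0    Pia     East        28     67          140
1    Eli     West        29    106          145
2    Max  Central         9    112           45
3    Pia     East        12     27           60
4   Nora    South        22     21          110
5   Omar    North        30    115          150
6    Pia     West        23     15          115
7    Pia    South        30     34          150
8    Uma    South        21     19          105
9   Nora    North        11     50           55
10  Omar  Central        23    111          115
11   Pia  Central        13     61           65
take first 9 rows:
    rep   region  discount  price  discount_x5
0   Pia     East        28     67          140
1   Eli     West        29    106          145
2   Max  Central         9    112           45
3   Pia     East        12     27           60
4  Nora    South        22     21          110
5  Omar    North        30    115          150
6   Pia     West        23     15          115
7   Pia    South        30     34          150
8   Uma    South        21     19          105
group by region, min of discount_x5:
region
Central     45
East        60
North      150
South      105
West       115
Name: discount_x5, dtype: int64
reset_index():
    region  discount_x5
0  Central           45
1     East           60
2    North          150
3    South          105
4     West          115
add column discount_x5_plus_4 = t['discount_x5'] + 4:
    region  discount_x5  discount_x5_plus_4
0  Central           45                  49
1     East           60                  64
2    North          150                 154
3    South          105                 109
4     West          115                 119
Reading off the mean of column 'discount_x5_plus_4', we get 99.0.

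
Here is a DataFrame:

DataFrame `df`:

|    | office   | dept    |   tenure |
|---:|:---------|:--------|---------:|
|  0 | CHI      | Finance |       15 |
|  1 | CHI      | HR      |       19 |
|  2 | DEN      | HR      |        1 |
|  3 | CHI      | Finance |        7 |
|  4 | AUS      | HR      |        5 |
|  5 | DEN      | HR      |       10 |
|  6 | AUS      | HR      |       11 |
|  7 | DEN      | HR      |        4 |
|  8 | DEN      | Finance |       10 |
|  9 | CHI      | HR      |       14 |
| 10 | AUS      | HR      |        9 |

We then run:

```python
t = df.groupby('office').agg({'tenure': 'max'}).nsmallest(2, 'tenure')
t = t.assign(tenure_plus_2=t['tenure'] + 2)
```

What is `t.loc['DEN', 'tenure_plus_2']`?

group by office, max of tenure:
        tenure
office        
AUS         11
CHI         19
DEN         10
take 2 rows with smallest tenure:
        tenure
office        
DEN         10
AUS         11
add column tenure_plus_2 = t['tenure'] + 2:
        tenure  tenure_plus_2
office                       
DEN         10             12
AUS         11             13
So loc['DEN', 'tenure_plus_2'] = 12.

12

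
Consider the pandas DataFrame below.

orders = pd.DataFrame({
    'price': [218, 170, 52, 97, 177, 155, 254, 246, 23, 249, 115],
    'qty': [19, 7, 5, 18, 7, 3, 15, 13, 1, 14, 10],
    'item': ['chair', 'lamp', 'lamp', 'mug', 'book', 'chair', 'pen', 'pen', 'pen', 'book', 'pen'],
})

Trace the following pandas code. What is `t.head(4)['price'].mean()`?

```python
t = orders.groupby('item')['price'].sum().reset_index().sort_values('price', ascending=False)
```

group by item, sum of price:
item
book     426
chair    373
lamp     222
mug       97
pen      638
Name: price, dtype: int64
reset_index():
    item  price
0   book    426
1  chair    373
2   lamp    222
3    mug     97
4    pen    638
sort by price descending:
    item  price
4    pen    638
0   book    426
1  chair    373
2   lamp    222
3    mug     97
take first 4 rows:
    item  price
4    pen    638
0   book    426
1  chair    373
2   lamp    222
Reading off the mean of column 'price', we get 414.75.

414.75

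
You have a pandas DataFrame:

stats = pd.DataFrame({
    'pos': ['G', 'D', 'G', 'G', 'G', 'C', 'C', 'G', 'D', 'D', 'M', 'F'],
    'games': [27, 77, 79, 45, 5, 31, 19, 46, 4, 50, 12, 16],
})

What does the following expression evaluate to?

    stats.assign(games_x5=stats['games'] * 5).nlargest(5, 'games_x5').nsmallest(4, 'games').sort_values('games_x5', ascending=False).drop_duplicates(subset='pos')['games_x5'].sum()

add column games_x5 = stats['games'] * 5:
   pos  games  games_x5
0    G     27       135
1    D     77       385
2    G     79       395
3    G     45       225
4    G      5        25
5    C     31       155
6    C     19        95
7    G     46       230
8    D      4        20
9    D     50       250
10   M     12        60
11   F     16        80
take 5 rows with largest games_x5:
  pos  games  games_x5
2   G     79       395
1   D     77       385
9   D     50       250
7   G     46       230
3   G     45       225
take 4 rows with smallest games:
  pos  games  games_x5
3   G     45       225
7   G     46       230
9   D     50       250
1   D     77       385
sort by games_x5 descending:
  pos  games  games_x5
1   D     77       385
9   D     50       250
7   G     46       230
3   G     45       225
drop duplicate pos (keep=first):
  pos  games  games_x5
1   D     77       385
7   G     46       230
Taking the sum of column 'games_x5' gives 615.

615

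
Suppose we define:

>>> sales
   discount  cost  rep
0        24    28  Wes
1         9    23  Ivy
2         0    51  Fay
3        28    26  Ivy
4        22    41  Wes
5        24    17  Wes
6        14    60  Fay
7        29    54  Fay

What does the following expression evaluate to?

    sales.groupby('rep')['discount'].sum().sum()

150

group by rep, sum of discount:
rep
Fay    43
Ivy    37
Wes    70
Name: discount, dtype: int64
Finally, sum of the resulting series = 150.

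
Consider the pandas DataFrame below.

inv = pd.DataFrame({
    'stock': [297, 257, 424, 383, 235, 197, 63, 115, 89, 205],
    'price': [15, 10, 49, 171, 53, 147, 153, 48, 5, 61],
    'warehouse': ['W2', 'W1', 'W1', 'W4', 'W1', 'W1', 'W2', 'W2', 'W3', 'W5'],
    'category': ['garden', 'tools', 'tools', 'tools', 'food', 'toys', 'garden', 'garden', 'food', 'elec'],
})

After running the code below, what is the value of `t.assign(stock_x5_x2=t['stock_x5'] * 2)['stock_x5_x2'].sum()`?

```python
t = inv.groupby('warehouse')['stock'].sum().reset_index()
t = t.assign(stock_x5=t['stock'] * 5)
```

22650

group by warehouse, sum of stock:
warehouse
W1    1113
W2     475
W3      89
W4     383
W5     205
Name: stock, dtype: int64
reset_index():
  warehouse  stock
0        W1   1113
1        W2    475
2        W3     89
3        W4    383
4        W5    205
add column stock_x5 = t['stock'] * 5:
  warehouse  stock  stock_x5
0        W1   1113      5565
1        W2    475      2375
2        W3     89       445
3        W4    383      1915
4        W5    205      1025
add column stock_x5_x2 = t['stock_x5'] * 2:
  warehouse  stock  stock_x5  stock_x5_x2
0        W1   1113      5565        11130
1        W2    475      2375         4750
2        W3     89       445          890
3        W4    383      1915         3830
4        W5    205      1025         2050
The sum of column 'stock_x5_x2' is 22650.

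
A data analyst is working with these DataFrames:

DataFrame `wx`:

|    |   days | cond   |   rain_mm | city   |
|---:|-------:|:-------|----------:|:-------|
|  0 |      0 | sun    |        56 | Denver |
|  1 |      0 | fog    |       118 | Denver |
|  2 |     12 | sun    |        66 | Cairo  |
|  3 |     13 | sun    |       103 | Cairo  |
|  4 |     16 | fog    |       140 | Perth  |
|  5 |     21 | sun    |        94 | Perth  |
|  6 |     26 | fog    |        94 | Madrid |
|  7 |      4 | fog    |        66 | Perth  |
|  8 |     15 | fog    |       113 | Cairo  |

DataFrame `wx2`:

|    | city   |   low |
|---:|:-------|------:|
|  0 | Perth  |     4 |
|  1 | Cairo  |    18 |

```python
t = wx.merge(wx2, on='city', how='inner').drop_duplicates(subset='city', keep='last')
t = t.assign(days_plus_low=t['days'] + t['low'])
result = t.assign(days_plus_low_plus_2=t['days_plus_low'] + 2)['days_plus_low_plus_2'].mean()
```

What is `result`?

22.5

merge on 'city' (how='inner') → 6 rows:
   days cond  rain_mm   city  low
0    12  sun       66  Cairo   18
1    13  sun      103  Cairo   18
2    16  fog      140  Perth    4
3    21  sun       94  Perth    4
4     4  fog       66  Perth    4
5    15  fog      113  Cairo   18
drop duplicate city (keep=last):
   days cond  rain_mm   city  low
4     4  fog       66  Perth    4
5    15  fog      113  Cairo   18
add column days_plus_low = t['days'] + t['low']:
   days cond  rain_mm   city  low  days_plus_low
4     4  fog       66  Perth    4              8
5    15  fog      113  Cairo   18             33
add column days_plus_low_plus_2 = t['days_plus_low'] + 2:
   days cond  rain_mm   city  low  days_plus_low  days_plus_low_plus_2
4     4  fog       66  Perth    4              8                    10
5    15  fog      113  Cairo   18             33                    35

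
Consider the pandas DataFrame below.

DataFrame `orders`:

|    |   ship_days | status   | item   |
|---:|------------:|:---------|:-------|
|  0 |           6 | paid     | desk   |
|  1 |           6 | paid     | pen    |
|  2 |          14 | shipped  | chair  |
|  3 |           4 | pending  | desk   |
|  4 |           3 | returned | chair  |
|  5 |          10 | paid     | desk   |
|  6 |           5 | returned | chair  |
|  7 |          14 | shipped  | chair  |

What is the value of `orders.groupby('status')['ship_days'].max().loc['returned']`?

5

group by status, max of ship_days:
status
paid        10
pending      4
returned     5
shipped     14
Name: ship_days, dtype: int64
The value at index 'returned' is 5.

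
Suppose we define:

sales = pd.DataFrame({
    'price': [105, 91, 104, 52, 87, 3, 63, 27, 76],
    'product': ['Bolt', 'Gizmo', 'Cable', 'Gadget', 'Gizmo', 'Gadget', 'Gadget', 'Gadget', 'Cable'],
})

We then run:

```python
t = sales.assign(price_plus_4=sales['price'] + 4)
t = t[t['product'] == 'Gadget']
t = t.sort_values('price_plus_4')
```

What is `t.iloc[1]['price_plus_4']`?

31

add column price_plus_4 = sales['price'] + 4:
   price product  price_plus_4
0    105    Bolt           109
1     91   Gizmo            95
2    104   Cable           108
3     52  Gadget            56
4     87   Gizmo            91
5      3  Gadget             7
6     63  Gadget            67
7     27  Gadget            31
8     76   Cable            80
filter rows where product == 'Gadget':
   price product  price_plus_4
3     52  Gadget            56
5      3  Gadget             7
6     63  Gadget            67
7     27  Gadget            31
sort by price_plus_4:
   price product  price_plus_4
5      3  Gadget             7
7     27  Gadget            31
3     52  Gadget            56
6     63  Gadget            67
The value at position 1, column 'price_plus_4' is 31.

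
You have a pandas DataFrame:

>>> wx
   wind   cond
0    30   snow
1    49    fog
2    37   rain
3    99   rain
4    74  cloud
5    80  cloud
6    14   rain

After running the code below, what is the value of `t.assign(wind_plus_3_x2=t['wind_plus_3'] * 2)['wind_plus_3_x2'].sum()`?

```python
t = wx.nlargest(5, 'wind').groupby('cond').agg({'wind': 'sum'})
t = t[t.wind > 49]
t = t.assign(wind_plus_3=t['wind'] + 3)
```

take 5 rows with largest wind:
   wind   cond
3    99   rain
5    80  cloud
4    74  cloud
1    49    fog
2    37   rain
group by cond, sum of wind:
       wind
cond       
cloud   154
fog      49
rain    136
filter rows where wind > 49:
       wind
cond       
cloud   154
rain    136
add column wind_plus_3 = t['wind'] + 3:
       wind  wind_plus_3
cond                    
cloud   154          157
rain    136          139
add column wind_plus_3_x2 = t['wind_plus_3'] * 2:
       wind  wind_plus_3  wind_plus_3_x2
cond                                    
cloud   154          157             314
rain    136          139             278
Hence 592.

592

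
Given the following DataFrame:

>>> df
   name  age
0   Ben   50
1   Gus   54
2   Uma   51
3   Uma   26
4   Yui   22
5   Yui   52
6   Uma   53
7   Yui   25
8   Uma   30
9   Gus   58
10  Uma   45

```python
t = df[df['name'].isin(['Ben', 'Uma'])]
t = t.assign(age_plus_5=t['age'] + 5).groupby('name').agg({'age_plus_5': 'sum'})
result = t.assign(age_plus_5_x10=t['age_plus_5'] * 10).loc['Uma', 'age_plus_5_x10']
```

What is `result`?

2300

filter rows where name in ['Ben', 'Uma']:
   name  age
0   Ben   50
2   Uma   51
3   Uma   26
6   Uma   53
8   Uma   30
10  Uma   45
add column age_plus_5 = t['age'] + 5:
   name  age  age_plus_5
0   Ben   50          55
2   Uma   51          56
3   Uma   26          31
6   Uma   53          58
8   Uma   30          35
10  Uma   45          50
group by name, sum of age_plus_5:
      age_plus_5
name            
Ben           55
Uma          230
add column age_plus_5_x10 = t['age_plus_5'] * 10:
      age_plus_5  age_plus_5_x10
name                            
Ben           55             550
Uma          230            2300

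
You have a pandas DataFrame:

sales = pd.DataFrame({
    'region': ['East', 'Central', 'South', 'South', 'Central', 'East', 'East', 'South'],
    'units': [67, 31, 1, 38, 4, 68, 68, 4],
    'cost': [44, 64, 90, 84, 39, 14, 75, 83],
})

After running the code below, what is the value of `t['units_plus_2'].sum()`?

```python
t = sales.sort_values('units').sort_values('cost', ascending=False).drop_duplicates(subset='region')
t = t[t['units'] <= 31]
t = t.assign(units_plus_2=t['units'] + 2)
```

36

sort by units:
    region  units  cost
2    South      1    90
4  Central      4    39
7    South      4    83
1  Central     31    64
3    South     38    84
0     East     67    44
5     East     68    14
6     East     68    75
sort by cost descending:
    region  units  cost
2    South      1    90
3    South     38    84
7    South      4    83
6     East     68    75
1  Central     31    64
0     East     67    44
4  Central      4    39
5     East     68    14
drop duplicate region (keep=first):
    region  units  cost
2    South      1    90
6     East     68    75
1  Central     31    64
filter rows where units <= 31:
    region  units  cost
2    South      1    90
1  Central     31    64
add column units_plus_2 = t['units'] + 2:
    region  units  cost  units_plus_2
2    South      1    90             3
1  Central     31    64            33
Taking the sum of column 'units_plus_2' gives 36.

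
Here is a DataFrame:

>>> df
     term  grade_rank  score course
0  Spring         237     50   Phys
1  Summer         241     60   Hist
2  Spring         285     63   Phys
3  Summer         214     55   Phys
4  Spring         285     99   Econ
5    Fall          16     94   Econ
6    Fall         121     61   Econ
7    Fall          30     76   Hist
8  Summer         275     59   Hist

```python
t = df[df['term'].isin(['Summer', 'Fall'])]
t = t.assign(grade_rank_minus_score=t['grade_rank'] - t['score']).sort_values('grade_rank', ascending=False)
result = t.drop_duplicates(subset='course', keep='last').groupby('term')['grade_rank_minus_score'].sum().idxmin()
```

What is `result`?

filter rows where term in ['Summer', 'Fall']:
     term  grade_rank  score course
1  Summer         241     60   Hist
3  Summer         214     55   Phys
5    Fall          16     94   Econ
6    Fall         121     61   Econ
7    Fall          30     76   Hist
8  Summer         275     59   Hist
add column grade_rank_minus_score = t['grade_rank'] - t['score']:
     term  grade_rank  score course  grade_rank_minus_score
1  Summer         241     60   Hist                     181
3  Summer         214     55   Phys                     159
5    Fall          16     94   Econ                     -78
6    Fall         121     61   Econ                      60
7    Fall          30     76   Hist                     -46
8  Summer         275     59   Hist                     216
sort by grade_rank descending:
     term  grade_rank  score course  grade_rank_minus_score
8  Summer         275     59   Hist                     216
1  Summer         241     60   Hist                     181
3  Summer         214     55   Phys                     159
6    Fall         121     61   Econ                      60
7    Fall          30     76   Hist                     -46
5    Fall          16     94   Econ                     -78
drop duplicate course (keep=last):
     term  grade_rank  score course  grade_rank_minus_score
3  Summer         214     55   Phys                     159
7    Fall          30     76   Hist                     -46
5    Fall          16     94   Econ                     -78
group by term, sum of grade_rank_minus_score:
term
Fall     -124
Summer    159
Name: grade_rank_minus_score, dtype: int64
The label with the smallest value is Fall.

Fall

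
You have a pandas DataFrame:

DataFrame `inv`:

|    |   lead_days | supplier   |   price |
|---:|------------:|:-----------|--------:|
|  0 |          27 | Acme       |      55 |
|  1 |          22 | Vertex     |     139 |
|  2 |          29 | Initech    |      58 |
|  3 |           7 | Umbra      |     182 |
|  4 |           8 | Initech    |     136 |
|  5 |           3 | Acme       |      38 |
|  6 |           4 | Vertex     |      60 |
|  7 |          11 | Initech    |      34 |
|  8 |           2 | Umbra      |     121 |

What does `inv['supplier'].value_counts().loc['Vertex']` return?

value_counts of supplier:
supplier
Initech    3
Acme       2
Vertex     2
Umbra      2
Name: count, dtype: int64
Reading off the value at index 'Vertex', we get 2.

2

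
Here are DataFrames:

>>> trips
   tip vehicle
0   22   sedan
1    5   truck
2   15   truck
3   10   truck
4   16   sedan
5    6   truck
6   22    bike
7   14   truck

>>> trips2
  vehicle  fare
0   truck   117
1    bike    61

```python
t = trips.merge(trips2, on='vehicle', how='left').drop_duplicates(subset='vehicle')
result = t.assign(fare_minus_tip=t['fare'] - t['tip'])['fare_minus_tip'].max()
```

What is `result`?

112.0

merge on 'vehicle' (how='left') → 8 rows:
   tip vehicle   fare
0   22   sedan    NaN
1    5   truck  117.0
2   15   truck  117.0
3   10   truck  117.0
4   16   sedan    NaN
5    6   truck  117.0
6   22    bike   61.0
7   14   truck  117.0
drop duplicate vehicle (keep=first):
   tip vehicle   fare
0   22   sedan    NaN
1    5   truck  117.0
6   22    bike   61.0
add column fare_minus_tip = t['fare'] - t['tip']:
   tip vehicle   fare  fare_minus_tip
0   22   sedan    NaN             NaN
1    5   truck  117.0           112.0
6   22    bike   61.0            39.0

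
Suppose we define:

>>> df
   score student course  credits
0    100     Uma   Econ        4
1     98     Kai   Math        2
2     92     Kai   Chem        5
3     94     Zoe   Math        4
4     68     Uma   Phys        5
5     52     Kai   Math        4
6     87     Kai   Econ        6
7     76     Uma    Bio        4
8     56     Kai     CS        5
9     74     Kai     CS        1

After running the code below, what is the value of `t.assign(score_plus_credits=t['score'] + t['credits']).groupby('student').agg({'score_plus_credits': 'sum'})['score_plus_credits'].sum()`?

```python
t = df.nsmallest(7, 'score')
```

535

take 7 rows with smallest score:
   score student course  credits
5     52     Kai   Math        4
8     56     Kai     CS        5
4     68     Uma   Phys        5
9     74     Kai     CS        1
7     76     Uma    Bio        4
6     87     Kai   Econ        6
2     92     Kai   Chem        5
add column score_plus_credits = t['score'] + t['credits']:
   score student course  credits  score_plus_credits
5     52     Kai   Math        4                  56
8     56     Kai     CS        5                  61
4     68     Uma   Phys        5                  73
9     74     Kai     CS        1                  75
7     76     Uma    Bio        4                  80
6     87     Kai   Econ        6                  93
2     92     Kai   Chem        5                  97
group by student, sum of score_plus_credits:
         score_plus_credits
student                    
Kai                     382
Uma                     153
Then the sum of column 'score_plus_credits': 535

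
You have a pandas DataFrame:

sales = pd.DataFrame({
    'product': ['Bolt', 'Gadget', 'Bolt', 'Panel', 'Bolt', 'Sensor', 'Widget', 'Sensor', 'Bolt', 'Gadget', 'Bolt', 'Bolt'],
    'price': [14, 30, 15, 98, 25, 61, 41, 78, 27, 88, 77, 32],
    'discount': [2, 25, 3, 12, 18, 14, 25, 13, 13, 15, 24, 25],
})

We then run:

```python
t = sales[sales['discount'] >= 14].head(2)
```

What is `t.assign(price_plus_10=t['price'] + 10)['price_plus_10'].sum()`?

75

filter rows where discount >= 14:
   product  price  discount
1   Gadget     30        25
4     Bolt     25        18
5   Sensor     61        14
6   Widget     41        25
9   Gadget     88        15
10    Bolt     77        24
11    Bolt     32        25
take first 2 rows:
  product  price  discount
1  Gadget     30        25
4    Bolt     25        18
add column price_plus_10 = t['price'] + 10:
  product  price  discount  price_plus_10
1  Gadget     30        25             40
4    Bolt     25        18             35
Taking the sum of column 'price_plus_10' gives 75.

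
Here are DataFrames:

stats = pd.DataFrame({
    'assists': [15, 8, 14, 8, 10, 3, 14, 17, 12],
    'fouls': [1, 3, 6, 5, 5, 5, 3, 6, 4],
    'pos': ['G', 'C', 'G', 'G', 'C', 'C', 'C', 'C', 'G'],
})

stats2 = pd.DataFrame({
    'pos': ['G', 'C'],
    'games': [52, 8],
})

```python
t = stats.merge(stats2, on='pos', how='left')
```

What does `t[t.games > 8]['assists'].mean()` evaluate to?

merge on 'pos' (how='left') → 9 rows:
   assists  fouls pos  games
0       15      1   G     52
1        8      3   C      8
2       14      6   G     52
3        8      5   G     52
4       10      5   C      8
5        3      5   C      8
6       14      3   C      8
7       17      6   C      8
8       12      4   G     52
filter rows where games > 8:
   assists  fouls pos  games
0       15      1   G     52
2       14      6   G     52
3        8      5   G     52
8       12      4   G     52

12.25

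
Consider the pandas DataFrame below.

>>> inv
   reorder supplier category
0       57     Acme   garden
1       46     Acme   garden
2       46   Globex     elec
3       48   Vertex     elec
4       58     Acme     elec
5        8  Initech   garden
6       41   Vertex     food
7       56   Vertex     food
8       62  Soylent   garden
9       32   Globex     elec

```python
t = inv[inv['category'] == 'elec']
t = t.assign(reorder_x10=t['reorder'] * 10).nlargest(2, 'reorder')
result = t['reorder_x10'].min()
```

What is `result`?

480

filter rows where category == 'elec':
   reorder supplier category
2       46   Globex     elec
3       48   Vertex     elec
4       58     Acme     elec
9       32   Globex     elec
add column reorder_x10 = t['reorder'] * 10:
   reorder supplier category  reorder_x10
2       46   Globex     elec          460
3       48   Vertex     elec          480
4       58     Acme     elec          580
9       32   Globex     elec          320
take 2 rows with largest reorder:
   reorder supplier category  reorder_x10
4       58     Acme     elec          580
3       48   Vertex     elec          480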